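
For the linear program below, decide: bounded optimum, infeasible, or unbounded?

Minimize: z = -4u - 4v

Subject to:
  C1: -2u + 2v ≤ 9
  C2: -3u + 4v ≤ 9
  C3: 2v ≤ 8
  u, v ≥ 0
Feasible point: (0, 0) satisfies every constraint, so the LP is feasible.
Direction d = (1, 0): for each constraint row a, a·d ≤ 0 —
  (-2)(1) + (2)(0) = -2 ≤ 0
  (-3)(1) + (4)(0) = -3 ≤ 0
  (0)(1) + (2)(0) = 0 ≤ 0
and d ≥ 0, so (0, 0) + t·d stays feasible for every t ≥ 0. Along this ray z = -4u - 4v changes by -4 per unit t, so z → −∞.

The LP is unbounded; z can be made arbitrarily small.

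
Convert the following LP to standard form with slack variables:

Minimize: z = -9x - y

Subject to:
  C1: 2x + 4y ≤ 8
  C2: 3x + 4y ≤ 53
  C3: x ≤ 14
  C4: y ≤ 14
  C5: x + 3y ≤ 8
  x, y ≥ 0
min z = -9x - y

s.t.
  2x + 4y + s1 = 8
  3x + 4y + s2 = 53
  x + s3 = 14
  y + s4 = 14
  x + 3y + s5 = 8
  x, y, s1, s2, s3, s4, s5 ≥ 0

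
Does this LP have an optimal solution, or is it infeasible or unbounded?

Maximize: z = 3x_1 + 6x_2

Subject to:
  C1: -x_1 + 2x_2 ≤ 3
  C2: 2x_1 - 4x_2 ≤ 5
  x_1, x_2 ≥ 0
Feasible point: (0, 0) satisfies every constraint, so the LP is feasible.
Direction d = (2, 1): for each constraint row a, a·d ≤ 0 —
  (-1)(2) + (2)(1) = 0 ≤ 0
  (2)(2) + (-4)(1) = 0 ≤ 0
and d ≥ 0, so (0, 0) + t·d stays feasible for every t ≥ 0. Along this ray z = 3x_1 + 6x_2 changes by 12 per unit t, so z → +∞.

Unbounded — the objective can increase without bound over the feasible region.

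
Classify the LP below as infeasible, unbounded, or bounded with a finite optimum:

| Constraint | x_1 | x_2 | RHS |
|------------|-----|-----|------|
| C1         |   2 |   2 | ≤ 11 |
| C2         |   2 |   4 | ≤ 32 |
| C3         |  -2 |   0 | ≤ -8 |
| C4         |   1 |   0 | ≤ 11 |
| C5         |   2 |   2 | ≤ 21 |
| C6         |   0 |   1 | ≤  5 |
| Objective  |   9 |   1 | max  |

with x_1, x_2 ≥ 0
The point (5.5, 0) satisfies every constraint, so the LP is feasible; the constraints give x_1 ≤ 11 and x_2 ≤ 5, which with x_1, x_2 ≥ 0 keep the feasible region inside a bounded box. A feasible, bounded LP attains a finite optimum at a vertex.

Evaluating z = 9x_1 + x_2 at each vertex:
  (4, 0): z = 36
  (5.5, 0): z = 49.5
  (4, 1.5): z = 37.5

The LP has an optimal solution: (5.5, 0) with z = 49.5.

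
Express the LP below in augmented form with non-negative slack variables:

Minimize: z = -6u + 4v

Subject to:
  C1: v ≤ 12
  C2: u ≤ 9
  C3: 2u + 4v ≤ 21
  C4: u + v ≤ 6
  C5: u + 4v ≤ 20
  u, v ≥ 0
min z = -6u + 4v

s.t.
  v + s1 = 12
  u + s2 = 9
  2u + 4v + s3 = 21
  u + v + s4 = 6
  u + 4v + s5 = 20
  u, v, s1, s2, s3, s4, s5 ≥ 0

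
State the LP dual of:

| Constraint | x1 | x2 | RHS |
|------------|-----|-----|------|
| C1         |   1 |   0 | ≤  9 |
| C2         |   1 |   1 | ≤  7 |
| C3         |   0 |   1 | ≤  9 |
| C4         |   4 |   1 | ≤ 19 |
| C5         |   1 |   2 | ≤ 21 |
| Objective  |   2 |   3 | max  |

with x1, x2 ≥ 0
Minimize: z = 9y1 + 7y2 + 9y3 + 19y4 + 21y5

Subject to:
  C1: -y1 - y2 - 4y4 - y5 ≤ -2
  C2: -y2 - y3 - y4 - 2y5 ≤ -3
  y1, y2, y3, y4, y5 ≥ 0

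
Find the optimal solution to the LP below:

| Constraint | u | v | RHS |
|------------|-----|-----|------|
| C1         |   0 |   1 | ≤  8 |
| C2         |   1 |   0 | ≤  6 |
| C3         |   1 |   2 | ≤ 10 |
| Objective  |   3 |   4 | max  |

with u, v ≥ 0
Each vertex is the intersection of two constraint boundaries that also satisfies all remaining constraints:
  u = 0 and v = 0 → (0, 0)
  u = 6 and v = 0 → (6, 0)
  u = 6 and u + 2v = 10 → (6, 2)
  u + 2v = 10 and u = 0 → (0, 5)

Evaluating z = 3u + 4v at each vertex:
  (0, 0): z = 0
  (6, 0): z = 18
  (6, 2): z = 26
  (0, 5): z = 20

The maximum is at (6, 2) with z = 26.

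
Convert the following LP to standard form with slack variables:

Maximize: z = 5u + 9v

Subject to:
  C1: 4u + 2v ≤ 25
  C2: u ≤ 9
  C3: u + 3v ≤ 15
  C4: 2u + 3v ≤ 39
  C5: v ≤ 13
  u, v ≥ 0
max z = 5u + 9v

s.t.
  4u + 2v + s1 = 25
  u + s2 = 9
  u + 3v + s3 = 15
  2u + 3v + s4 = 39
  v + s5 = 13
  u, v, s1, s2, s3, s4, s5 ≥ 0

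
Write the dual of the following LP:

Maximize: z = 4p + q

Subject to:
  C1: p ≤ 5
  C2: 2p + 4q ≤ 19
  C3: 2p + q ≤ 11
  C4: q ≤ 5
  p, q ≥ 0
Minimize: z = 5y1 + 19y2 + 11y3 + 5y4

Subject to:
  C1: -y1 - 2y2 - 2y3 ≤ -4
  C2: -4y2 - y3 - y4 ≤ -1
  y1, y2, y3, y4 ≥ 0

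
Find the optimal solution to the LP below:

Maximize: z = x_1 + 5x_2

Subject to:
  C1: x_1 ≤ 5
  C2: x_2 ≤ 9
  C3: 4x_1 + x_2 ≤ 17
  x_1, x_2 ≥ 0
x_1 = 2, x_2 = 9, z = 47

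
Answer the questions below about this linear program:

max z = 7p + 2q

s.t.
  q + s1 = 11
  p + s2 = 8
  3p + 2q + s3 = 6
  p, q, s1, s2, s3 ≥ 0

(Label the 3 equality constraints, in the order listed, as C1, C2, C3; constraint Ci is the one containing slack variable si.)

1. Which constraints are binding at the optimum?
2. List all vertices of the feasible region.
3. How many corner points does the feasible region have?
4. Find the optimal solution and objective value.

1. C3, q ≥ 0
2. (0, 0), (2, 0), (0, 3)
3. 3
4. p = 2, q = 0, z = 14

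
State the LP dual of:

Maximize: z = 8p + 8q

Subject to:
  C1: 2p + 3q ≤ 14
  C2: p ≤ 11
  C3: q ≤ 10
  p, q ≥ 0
Minimize: z = 14y1 + 11y2 + 10y3

Subject to:
  C1: -2y1 - y2 ≤ -8
  C2: -3y1 - y3 ≤ -8
  y1, y2, y3 ≥ 0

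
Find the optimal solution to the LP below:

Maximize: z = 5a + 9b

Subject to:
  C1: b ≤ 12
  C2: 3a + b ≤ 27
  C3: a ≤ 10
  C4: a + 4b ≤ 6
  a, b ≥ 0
a = 6, b = 0, z = 30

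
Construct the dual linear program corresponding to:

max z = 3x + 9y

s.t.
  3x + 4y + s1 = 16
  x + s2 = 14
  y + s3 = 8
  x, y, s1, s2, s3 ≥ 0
Minimize: z = 16y1 + 14y2 + 8y3

Subject to:
  C1: -3y1 - y2 ≤ -3
  C2: -4y1 - y3 ≤ -9
  y1, y2, y3 ≥ 0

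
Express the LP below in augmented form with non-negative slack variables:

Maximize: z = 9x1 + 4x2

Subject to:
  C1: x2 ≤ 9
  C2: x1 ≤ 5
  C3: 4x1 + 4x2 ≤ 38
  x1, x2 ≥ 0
max z = 9x1 + 4x2

s.t.
  x2 + s1 = 9
  x1 + s2 = 5
  4x1 + 4x2 + s3 = 38
  x1, x2, s1, s2, s3 ≥ 0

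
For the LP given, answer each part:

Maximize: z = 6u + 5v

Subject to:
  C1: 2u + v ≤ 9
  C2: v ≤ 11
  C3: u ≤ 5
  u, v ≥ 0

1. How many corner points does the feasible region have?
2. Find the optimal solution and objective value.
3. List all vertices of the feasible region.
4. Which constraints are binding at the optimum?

1. 3
2. u = 0, v = 9, z = 45
3. (0, 0), (4.5, 0), (0, 9)
4. C1, u ≥ 0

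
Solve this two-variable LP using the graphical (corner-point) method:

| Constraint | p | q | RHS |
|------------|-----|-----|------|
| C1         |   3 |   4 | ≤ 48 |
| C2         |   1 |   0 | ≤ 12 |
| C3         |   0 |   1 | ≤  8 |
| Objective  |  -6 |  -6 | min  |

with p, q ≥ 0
Each vertex is the intersection of two constraint boundaries that also satisfies all remaining constraints:
  p = 0 and q = 0 → (0, 0)
  p = 12 and q = 0 → (12, 0)
  3p + 4q = 48 and p = 12 → (12, 3)
  3p + 4q = 48 and q = 8 → (5.333, 8)
  q = 8 and p = 0 → (0, 8)

Evaluating z = -6p - 6q at each vertex:
  (0, 0): z = 0
  (12, 0): z = -72
  (12, 3): z = -90
  (5.333, 8): z = -80
  (0, 8): z = -48

The minimum is at (12, 3) with z = -90.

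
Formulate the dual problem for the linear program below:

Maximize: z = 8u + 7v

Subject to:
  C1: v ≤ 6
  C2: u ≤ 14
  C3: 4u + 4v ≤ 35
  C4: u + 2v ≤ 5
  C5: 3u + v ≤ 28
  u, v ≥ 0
Minimize: z = 6y1 + 14y2 + 35y3 + 5y4 + 28y5

Subject to:
  C1: -y2 - 4y3 - y4 - 3y5 ≤ -8
  C2: -y1 - 4y3 - 2y4 - y5 ≤ -7
  y1, y2, y3, y4, y5 ≥ 0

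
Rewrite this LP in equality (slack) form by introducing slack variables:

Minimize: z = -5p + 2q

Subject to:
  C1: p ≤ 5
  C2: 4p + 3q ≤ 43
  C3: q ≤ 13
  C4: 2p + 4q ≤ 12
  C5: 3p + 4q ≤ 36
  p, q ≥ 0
min z = -5p + 2q

s.t.
  p + s1 = 5
  4p + 3q + s2 = 43
  q + s3 = 13
  2p + 4q + s4 = 12
  3p + 4q + s5 = 36
  p, q, s1, s2, s3, s4, s5 ≥ 0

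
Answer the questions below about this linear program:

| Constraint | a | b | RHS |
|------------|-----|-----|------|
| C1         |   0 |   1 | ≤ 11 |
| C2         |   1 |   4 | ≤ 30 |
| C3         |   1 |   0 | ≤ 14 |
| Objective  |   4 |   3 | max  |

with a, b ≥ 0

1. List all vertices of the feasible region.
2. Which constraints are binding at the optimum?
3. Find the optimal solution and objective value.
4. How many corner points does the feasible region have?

1. (0, 0), (14, 0), (14, 4), (0, 7.5)
2. C2, C3
3. a = 14, b = 4, z = 68
4. 4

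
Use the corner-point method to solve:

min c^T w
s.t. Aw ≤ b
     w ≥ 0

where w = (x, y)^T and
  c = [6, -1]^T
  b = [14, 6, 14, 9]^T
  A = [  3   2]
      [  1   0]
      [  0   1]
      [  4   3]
x = 0, y = 3, z = -3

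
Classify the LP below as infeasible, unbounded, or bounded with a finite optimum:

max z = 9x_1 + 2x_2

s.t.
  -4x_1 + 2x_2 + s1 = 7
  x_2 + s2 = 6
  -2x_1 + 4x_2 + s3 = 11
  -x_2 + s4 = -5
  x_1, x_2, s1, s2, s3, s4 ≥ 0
Feasible point: (5, 5) satisfies every constraint, so the LP is feasible.
Direction d = (1, 0): for each constraint row a, a·d ≤ 0 —
  (-4)(1) + (2)(0) = -4 ≤ 0
  (0)(1) + (1)(0) = 0 ≤ 0
  (-2)(1) + (4)(0) = -2 ≤ 0
  (0)(1) + (-1)(0) = 0 ≤ 0
and d ≥ 0, so (5, 5) + t·d stays feasible for every t ≥ 0. Along this ray z = 9x_1 + 2x_2 changes by 9 per unit t, so z → +∞.

Unbounded: there is a feasible ray along which z → +∞.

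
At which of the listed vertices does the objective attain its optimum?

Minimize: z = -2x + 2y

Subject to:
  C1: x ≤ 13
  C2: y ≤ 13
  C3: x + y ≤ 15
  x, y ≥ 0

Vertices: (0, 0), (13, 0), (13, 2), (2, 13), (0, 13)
(13, 0) with z = -26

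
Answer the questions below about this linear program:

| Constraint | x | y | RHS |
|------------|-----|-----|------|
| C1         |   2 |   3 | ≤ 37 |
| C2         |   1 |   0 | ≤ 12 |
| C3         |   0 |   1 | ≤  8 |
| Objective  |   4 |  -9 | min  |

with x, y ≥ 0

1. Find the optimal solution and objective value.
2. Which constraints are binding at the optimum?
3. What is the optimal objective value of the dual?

1. x = 0, y = 8, z = -72
2. C3, x ≥ 0
3. -72 (by strong duality, equal to the primal optimum)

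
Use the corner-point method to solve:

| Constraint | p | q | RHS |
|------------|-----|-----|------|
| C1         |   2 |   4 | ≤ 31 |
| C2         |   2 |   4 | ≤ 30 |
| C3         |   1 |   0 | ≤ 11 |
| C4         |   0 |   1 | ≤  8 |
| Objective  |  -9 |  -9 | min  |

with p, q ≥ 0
p = 11, q = 2, z = -117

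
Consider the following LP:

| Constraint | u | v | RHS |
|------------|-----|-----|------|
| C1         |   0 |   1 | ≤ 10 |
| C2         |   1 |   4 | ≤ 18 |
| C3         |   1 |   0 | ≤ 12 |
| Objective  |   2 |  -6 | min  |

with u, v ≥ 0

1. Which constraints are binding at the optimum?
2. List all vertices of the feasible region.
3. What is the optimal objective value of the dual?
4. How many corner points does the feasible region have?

1. C2, u ≥ 0
2. (0, 0), (12, 0), (12, 1.5), (0, 4.5)
3. -27 (by strong duality, equal to the primal optimum)
4. 4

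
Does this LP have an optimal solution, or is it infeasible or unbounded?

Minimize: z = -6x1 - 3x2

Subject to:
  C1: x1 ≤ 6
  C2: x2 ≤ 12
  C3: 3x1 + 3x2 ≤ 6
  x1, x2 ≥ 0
The point (2, 0) satisfies every constraint, so the LP is feasible; the constraints give x1 ≤ 6 and x2 ≤ 12, which with x1, x2 ≥ 0 keep the feasible region inside a bounded box. A feasible, bounded LP attains a finite optimum at a vertex.

Evaluating z = -6x1 - 3x2 at each vertex:
  (0, 0): z = 0
  (2, 0): z = -12
  (0, 2): z = -6

The LP has an optimal solution: (2, 0) with z = -12.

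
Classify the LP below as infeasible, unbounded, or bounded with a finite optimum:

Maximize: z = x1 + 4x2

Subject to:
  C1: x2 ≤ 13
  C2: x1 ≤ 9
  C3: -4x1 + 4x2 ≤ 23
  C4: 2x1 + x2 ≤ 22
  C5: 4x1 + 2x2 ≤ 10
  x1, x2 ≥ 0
The point (0, 5) satisfies every constraint, so the LP is feasible; the constraints give x1 ≤ 9 and x2 ≤ 13, which with x1, x2 ≥ 0 keep the feasible region inside a bounded box. A feasible, bounded LP attains a finite optimum at a vertex.

Evaluating z = x1 + 4x2 at each vertex:
  (0, 0): z = 0
  (2.5, 0): z = 2.5
  (0, 5): z = 20

The LP has an optimal solution: (0, 5) with z = 20.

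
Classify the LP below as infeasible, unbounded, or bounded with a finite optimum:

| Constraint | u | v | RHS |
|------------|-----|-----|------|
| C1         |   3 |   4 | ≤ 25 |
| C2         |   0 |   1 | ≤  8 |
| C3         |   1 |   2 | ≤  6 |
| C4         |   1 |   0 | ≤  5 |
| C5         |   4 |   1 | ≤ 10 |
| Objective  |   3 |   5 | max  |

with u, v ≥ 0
The point (2, 2) satisfies every constraint, so the LP is feasible; the constraints give u ≤ 5 and v ≤ 8, which with u, v ≥ 0 keep the feasible region inside a bounded box. A feasible, bounded LP attains a finite optimum at a vertex.

Evaluating z = 3u + 5v at each vertex:
  (0, 0): z = 0
  (2.5, 0): z = 7.5
  (2, 2): z = 16
  (0, 3): z = 15

Feasible with finite optimum z* = 16 at (2, 2).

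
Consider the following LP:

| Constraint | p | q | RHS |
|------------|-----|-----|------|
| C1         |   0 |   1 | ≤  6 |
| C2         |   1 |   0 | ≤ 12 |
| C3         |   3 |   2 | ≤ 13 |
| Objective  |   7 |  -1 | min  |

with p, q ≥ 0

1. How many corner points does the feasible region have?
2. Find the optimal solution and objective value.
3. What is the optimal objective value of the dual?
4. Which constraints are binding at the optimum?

1. 4
2. p = 0, q = 6, z = -6
3. -6 (by strong duality, equal to the primal optimum)
4. C1, p ≥ 0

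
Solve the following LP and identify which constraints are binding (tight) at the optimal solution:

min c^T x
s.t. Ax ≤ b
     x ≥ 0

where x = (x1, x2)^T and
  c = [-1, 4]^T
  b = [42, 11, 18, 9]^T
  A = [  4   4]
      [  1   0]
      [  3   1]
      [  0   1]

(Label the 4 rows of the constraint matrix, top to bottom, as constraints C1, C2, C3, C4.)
Optimal: x1 = 6, x2 = 0
Slack at optimum:
  C1: slack = 18
  C2: slack = 5
  C3: slack = 0 (binding)
  C4: slack = 9
  x1 ≥ 0: x1 = 6
  x2 ≥ 0: x2 = 0 (binding)
Binding constraints: C3, x2 ≥ 0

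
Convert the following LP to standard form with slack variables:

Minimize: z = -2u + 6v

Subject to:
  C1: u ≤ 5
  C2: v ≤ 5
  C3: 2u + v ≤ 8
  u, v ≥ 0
min z = -2u + 6v

s.t.
  u + s1 = 5
  v + s2 = 5
  2u + v + s3 = 8
  u, v, s1, s2, s3 ≥ 0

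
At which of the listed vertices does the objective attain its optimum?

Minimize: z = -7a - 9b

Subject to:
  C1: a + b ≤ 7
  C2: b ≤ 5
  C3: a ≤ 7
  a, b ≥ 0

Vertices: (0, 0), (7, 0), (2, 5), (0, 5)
Evaluating z = -7a - 9b at each vertex:
  (0, 0): z = 0
  (7, 0): z = -49
  (2, 5): z = -59
  (0, 5): z = -45

The smallest value is z = -59, attained at (2, 5).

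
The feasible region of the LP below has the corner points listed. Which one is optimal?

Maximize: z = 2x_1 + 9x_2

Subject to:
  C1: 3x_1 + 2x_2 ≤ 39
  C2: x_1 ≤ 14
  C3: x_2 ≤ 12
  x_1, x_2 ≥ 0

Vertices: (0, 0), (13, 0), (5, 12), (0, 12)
(5, 12) with z = 118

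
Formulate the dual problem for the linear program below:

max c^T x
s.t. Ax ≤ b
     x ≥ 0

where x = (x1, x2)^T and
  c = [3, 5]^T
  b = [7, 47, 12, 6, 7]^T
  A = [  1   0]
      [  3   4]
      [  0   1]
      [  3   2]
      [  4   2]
Minimize: z = 7y1 + 47y2 + 12y3 + 6y4 + 7y5

Subject to:
  C1: -y1 - 3y2 - 3y4 - 4y5 ≤ -3
  C2: -4y2 - y3 - 2y4 - 2y5 ≤ -5
  y1, y2, y3, y4, y5 ≥ 0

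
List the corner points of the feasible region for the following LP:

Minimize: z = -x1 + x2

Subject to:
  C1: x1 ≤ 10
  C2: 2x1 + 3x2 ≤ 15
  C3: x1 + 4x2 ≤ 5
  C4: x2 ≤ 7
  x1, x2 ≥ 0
Each vertex is the intersection of two constraint boundaries that also satisfies all remaining constraints:
  x1 = 0 and x2 = 0 → (0, 0)
  x1 + 4x2 = 5 and x2 = 0 → (5, 0)
  x1 + 4x2 = 5 and x1 = 0 → (0, 1.25)

Vertices: (0, 0), (5, 0), (0, 1.25)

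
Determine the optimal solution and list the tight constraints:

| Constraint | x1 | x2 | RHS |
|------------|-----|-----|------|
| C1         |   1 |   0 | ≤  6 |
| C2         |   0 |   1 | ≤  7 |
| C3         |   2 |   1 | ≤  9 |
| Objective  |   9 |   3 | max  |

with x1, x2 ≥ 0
Optimal: x1 = 4.5, x2 = 0
Slack at optimum:
  C1: slack = 1.5
  C2: slack = 7
  C3: slack = 0 (binding)
  x1 ≥ 0: x1 = 4.5
  x2 ≥ 0: x2 = 0 (binding)
Binding constraints: C3, x2 ≥ 0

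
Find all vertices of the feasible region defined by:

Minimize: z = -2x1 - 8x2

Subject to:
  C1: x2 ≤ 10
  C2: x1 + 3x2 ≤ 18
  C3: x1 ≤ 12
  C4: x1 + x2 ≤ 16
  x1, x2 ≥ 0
Each vertex is the intersection of two constraint boundaries that also satisfies all remaining constraints:
  x1 = 0 and x2 = 0 → (0, 0)
  x1 = 12 and x2 = 0 → (12, 0)
  x1 + 3x2 = 18 and x1 = 12 → (12, 2)
  x1 + 3x2 = 18 and x1 = 0 → (0, 6)

Vertices: (0, 0), (12, 0), (12, 2), (0, 6)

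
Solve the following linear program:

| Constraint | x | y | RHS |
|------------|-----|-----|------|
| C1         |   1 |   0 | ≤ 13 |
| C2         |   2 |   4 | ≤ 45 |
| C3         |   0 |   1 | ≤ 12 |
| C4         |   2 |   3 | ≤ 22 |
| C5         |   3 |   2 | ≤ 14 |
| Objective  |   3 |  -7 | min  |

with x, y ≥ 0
x = 0, y = 7, z = -49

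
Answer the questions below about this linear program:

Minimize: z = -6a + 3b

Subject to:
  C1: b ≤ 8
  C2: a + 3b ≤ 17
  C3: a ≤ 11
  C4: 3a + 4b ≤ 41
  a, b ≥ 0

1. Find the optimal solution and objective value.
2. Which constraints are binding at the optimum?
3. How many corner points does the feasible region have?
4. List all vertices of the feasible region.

1. a = 11, b = 0, z = -66
2. C3, b ≥ 0
3. 4
4. (0, 0), (11, 0), (11, 2), (0, 5.667)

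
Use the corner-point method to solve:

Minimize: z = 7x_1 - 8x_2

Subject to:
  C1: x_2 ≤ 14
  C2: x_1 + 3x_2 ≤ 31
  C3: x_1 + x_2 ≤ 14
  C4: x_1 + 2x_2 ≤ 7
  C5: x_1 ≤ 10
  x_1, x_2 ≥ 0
Each vertex is the intersection of two constraint boundaries that also satisfies all remaining constraints:
  x_1 = 0 and x_2 = 0 → (0, 0)
  x_1 + 2x_2 = 7 and x_2 = 0 → (7, 0)
  x_1 + 2x_2 = 7 and x_1 = 0 → (0, 3.5)

Evaluating z = 7x_1 - 8x_2 at each vertex:
  (0, 0): z = 0
  (7, 0): z = 49
  (0, 3.5): z = -28

The minimum is at (0, 3.5) with z = -28.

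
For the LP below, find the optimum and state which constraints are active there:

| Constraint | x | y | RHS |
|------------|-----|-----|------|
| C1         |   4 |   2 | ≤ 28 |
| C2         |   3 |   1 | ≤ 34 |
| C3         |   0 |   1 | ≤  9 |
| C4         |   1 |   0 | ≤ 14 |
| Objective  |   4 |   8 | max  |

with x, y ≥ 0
Optimal: x = 2.5, y = 9
Binding: C1, C3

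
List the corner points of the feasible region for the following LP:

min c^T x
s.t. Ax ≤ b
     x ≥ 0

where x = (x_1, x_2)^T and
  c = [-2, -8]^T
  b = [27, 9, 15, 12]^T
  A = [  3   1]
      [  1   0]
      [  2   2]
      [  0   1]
Each vertex is the intersection of two constraint boundaries that also satisfies all remaining constraints:
  x_1 = 0 and x_2 = 0 → (0, 0)
  2x_1 + 2x_2 = 15 and x_2 = 0 → (7.5, 0)
  2x_1 + 2x_2 = 15 and x_1 = 0 → (0, 7.5)

Vertices: (0, 0), (7.5, 0), (0, 7.5)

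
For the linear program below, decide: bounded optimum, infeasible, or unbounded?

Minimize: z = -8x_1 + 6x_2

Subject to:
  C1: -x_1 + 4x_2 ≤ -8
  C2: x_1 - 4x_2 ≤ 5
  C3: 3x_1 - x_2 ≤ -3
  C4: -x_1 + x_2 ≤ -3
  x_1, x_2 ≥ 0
C2 requires x_1 - 4x_2 ≤ 5, while C1 (-x_1 + 4x_2 ≤ -8) is equivalent to x_1 - 4x_2 ≥ 8. Together they would need 8 ≤ x_1 - 4x_2 ≤ 5, which is impossible since 8 > 5. No point satisfies all constraints.

Infeasible: no point satisfies all constraints simultaneously.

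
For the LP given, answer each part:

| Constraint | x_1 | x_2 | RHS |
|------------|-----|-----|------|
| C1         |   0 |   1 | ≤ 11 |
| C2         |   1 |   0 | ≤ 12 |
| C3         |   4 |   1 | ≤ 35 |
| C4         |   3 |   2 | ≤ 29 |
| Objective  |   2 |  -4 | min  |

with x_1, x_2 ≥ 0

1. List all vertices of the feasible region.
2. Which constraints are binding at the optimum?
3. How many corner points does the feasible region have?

1. (0, 0), (8.75, 0), (8.2, 2.2), (2.333, 11), (0, 11)
2. C1, x_1 ≥ 0
3. 5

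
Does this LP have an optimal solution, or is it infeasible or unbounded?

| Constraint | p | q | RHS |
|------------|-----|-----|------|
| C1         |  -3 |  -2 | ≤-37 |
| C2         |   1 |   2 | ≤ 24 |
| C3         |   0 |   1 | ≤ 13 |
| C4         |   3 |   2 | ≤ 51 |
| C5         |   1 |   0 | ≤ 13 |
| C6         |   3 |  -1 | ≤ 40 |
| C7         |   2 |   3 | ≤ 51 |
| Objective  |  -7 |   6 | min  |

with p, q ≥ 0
The point (13, 0) satisfies every constraint, so the LP is feasible; the constraints give p ≤ 13 and q ≤ 13, which with p, q ≥ 0 keep the feasible region inside a bounded box. A feasible, bounded LP attains a finite optimum at a vertex.

Evaluating z = -7p + 6q at each vertex:
  (12.33, 0): z = -86.33
  (13, 0): z = -91
  (13, 5.5): z = -58
  (6.5, 8.75): z = 7

Feasible with finite optimum z* = -91 at (13, 0).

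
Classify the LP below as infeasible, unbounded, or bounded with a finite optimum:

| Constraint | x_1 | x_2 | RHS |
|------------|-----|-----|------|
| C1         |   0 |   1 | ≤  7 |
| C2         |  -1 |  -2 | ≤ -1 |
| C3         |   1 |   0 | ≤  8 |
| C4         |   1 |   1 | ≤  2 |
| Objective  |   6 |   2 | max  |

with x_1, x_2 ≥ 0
The point (2, 0) satisfies every constraint, so the LP is feasible; the constraints give x_1 ≤ 8 and x_2 ≤ 7, which with x_1, x_2 ≥ 0 keep the feasible region inside a bounded box. A feasible, bounded LP attains a finite optimum at a vertex.

Bounded optimum: z* = 12 at (2, 0).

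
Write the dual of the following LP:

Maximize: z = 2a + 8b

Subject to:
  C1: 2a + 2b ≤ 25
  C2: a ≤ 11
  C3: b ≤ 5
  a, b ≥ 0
Minimize: z = 25y1 + 11y2 + 5y3

Subject to:
  C1: -2y1 - y2 ≤ -2
  C2: -2y1 - y3 ≤ -8
  y1, y2, y3 ≥ 0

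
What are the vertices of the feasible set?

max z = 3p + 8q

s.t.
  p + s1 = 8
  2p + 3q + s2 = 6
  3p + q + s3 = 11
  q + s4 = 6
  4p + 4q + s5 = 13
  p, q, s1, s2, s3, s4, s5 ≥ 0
Each vertex is the intersection of two constraint boundaries that also satisfies all remaining constraints:
  p = 0 and q = 0 → (0, 0)
  2p + 3q = 6 and q = 0 → (3, 0)
  2p + 3q = 6 and p = 0 → (0, 2)

Vertices: (0, 0), (3, 0), (0, 2)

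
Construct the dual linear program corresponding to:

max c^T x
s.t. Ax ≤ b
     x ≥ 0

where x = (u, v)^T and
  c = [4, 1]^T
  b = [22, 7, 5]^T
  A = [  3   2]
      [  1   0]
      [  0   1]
Minimize: z = 22y1 + 7y2 + 5y3

Subject to:
  C1: -3y1 - y2 ≤ -4
  C2: -2y1 - y3 ≤ -1
  y1, y2, y3 ≥ 0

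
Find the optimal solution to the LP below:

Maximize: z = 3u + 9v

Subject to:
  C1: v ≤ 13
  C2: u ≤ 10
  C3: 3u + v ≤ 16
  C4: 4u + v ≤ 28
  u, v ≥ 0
u = 1, v = 13, z = 120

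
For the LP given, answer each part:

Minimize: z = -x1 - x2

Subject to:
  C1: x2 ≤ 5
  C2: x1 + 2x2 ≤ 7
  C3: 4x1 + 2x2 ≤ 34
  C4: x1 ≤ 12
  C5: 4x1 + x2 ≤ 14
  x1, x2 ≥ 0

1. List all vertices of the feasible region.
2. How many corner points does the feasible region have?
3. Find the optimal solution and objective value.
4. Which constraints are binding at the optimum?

1. (0, 0), (3.5, 0), (3, 2), (0, 3.5)
2. 4
3. x1 = 3, x2 = 2, z = -5
4. C2, C5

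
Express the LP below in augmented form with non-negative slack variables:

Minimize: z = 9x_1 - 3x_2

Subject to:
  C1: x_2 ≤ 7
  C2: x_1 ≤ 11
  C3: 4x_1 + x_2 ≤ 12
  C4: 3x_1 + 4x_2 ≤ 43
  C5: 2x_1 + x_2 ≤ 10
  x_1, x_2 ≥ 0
min z = 9x_1 - 3x_2

s.t.
  x_2 + s1 = 7
  x_1 + s2 = 11
  4x_1 + x_2 + s3 = 12
  3x_1 + 4x_2 + s4 = 43
  2x_1 + x_2 + s5 = 10
  x_1, x_2, s1, s2, s3, s4, s5 ≥ 0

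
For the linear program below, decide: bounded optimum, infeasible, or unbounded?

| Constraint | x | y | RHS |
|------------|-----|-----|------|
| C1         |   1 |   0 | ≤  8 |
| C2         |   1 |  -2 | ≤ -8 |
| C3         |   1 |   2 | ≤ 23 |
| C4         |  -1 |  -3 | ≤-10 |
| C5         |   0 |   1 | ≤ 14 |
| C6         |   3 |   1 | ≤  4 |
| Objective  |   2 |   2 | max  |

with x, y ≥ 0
The point (0, 4) satisfies every constraint, so the LP is feasible; the constraints give x ≤ 8 and y ≤ 14, which with x, y ≥ 0 keep the feasible region inside a bounded box. A feasible, bounded LP attains a finite optimum at a vertex.

Bounded optimum: z* = 8 at (0, 4).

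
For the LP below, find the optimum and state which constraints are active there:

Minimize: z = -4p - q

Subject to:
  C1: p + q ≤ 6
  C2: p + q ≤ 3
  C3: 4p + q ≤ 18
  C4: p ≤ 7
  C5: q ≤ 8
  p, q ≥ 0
Optimal: p = 3, q = 0
Slack at optimum:
  C1: slack = 3
  C2: slack = 0 (binding)
  C3: slack = 6
  C4: slack = 4
  C5: slack = 8
  p ≥ 0: p = 3
  q ≥ 0: q = 0 (binding)
Binding constraints: C2, q ≥ 0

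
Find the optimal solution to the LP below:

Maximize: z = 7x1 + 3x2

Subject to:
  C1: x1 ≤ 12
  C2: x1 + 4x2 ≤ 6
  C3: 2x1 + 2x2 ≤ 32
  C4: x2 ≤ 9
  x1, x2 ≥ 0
Each vertex is the intersection of two constraint boundaries that also satisfies all remaining constraints:
  x1 = 0 and x2 = 0 → (0, 0)
  x1 + 4x2 = 6 and x2 = 0 → (6, 0)
  x1 + 4x2 = 6 and x1 = 0 → (0, 1.5)

Evaluating z = 7x1 + 3x2 at each vertex:
  (0, 0): z = 0
  (6, 0): z = 42
  (0, 1.5): z = 4.5

The maximum is at (6, 0) with z = 42.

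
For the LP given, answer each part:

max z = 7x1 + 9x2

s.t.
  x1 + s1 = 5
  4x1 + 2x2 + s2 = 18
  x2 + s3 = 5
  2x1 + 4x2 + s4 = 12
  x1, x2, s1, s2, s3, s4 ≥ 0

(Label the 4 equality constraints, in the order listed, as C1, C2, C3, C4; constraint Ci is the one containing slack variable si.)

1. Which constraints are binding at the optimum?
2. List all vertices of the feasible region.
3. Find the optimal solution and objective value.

1. C2, C4
2. (0, 0), (4.5, 0), (4, 1), (0, 3)
3. x1 = 4, x2 = 1, z = 37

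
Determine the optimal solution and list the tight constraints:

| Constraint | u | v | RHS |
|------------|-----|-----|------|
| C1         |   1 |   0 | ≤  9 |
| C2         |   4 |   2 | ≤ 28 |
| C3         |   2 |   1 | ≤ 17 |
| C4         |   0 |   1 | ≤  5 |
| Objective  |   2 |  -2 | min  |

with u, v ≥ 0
Optimal: u = 0, v = 5
Slack at optimum:
  C1: slack = 9
  C2: slack = 18
  C3: slack = 12
  C4: slack = 0 (binding)
  u ≥ 0: u = 0 (binding)
  v ≥ 0: v = 5
Binding constraints: C4, u ≥ 0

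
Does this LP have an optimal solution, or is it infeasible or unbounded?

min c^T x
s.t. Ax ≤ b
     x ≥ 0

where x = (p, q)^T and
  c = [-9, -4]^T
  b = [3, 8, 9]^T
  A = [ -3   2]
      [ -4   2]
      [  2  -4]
Feasible point: (0, 0) satisfies every constraint, so the LP is feasible.
Direction d = (1, 1): for each constraint row a, a·d ≤ 0 —
  (-3)(1) + (2)(1) = -1 ≤ 0
  (-4)(1) + (2)(1) = -2 ≤ 0
  (2)(1) + (-4)(1) = -2 ≤ 0
and d ≥ 0, so (0, 0) + t·d stays feasible for every t ≥ 0. Along this ray z = -9p - 4q changes by -13 per unit t, so z → −∞.

Unbounded — the objective can decrease without bound over the feasible region.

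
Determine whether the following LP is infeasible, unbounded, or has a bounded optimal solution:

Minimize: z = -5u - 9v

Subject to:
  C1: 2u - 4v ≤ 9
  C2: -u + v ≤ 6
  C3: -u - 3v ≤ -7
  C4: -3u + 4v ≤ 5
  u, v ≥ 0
Feasible point: (1, 2) satisfies every constraint, so the LP is feasible.
Direction d = (2, 1): for each constraint row a, a·d ≤ 0 —
  (2)(2) + (-4)(1) = 0 ≤ 0
  (-1)(2) + (1)(1) = -1 ≤ 0
  (-1)(2) + (-3)(1) = -5 ≤ 0
  (-3)(2) + (4)(1) = -2 ≤ 0
and d ≥ 0, so (1, 2) + t·d stays feasible for every t ≥ 0. Along this ray z = -5u - 9v changes by -19 per unit t, so z → −∞.

The LP is unbounded; z can be made arbitrarily small.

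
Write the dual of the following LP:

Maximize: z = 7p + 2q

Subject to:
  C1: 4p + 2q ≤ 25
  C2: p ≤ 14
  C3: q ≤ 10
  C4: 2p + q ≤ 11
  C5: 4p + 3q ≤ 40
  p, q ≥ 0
Minimize: z = 25y1 + 14y2 + 10y3 + 11y4 + 40y5

Subject to:
  C1: -4y1 - y2 - 2y4 - 4y5 ≤ -7
  C2: -2y1 - y3 - y4 - 3y5 ≤ -2
  y1, y2, y3, y4, y5 ≥ 0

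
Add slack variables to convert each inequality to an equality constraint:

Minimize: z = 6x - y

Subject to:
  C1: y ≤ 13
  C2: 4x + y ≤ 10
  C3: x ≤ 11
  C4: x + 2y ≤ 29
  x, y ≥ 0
min z = 6x - y

s.t.
  y + s1 = 13
  4x + y + s2 = 10
  x + s3 = 11
  x + 2y + s4 = 29
  x, y, s1, s2, s3, s4 ≥ 0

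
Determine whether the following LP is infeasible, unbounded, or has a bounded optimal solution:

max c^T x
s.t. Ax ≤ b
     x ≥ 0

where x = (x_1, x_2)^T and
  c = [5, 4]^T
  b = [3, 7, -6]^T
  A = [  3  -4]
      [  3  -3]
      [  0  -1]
Feasible point: (0, 6) satisfies every constraint, so the LP is feasible.
Direction d = (0, 1): for each constraint row a, a·d ≤ 0 —
  (3)(0) + (-4)(1) = -4 ≤ 0
  (3)(0) + (-3)(1) = -3 ≤ 0
  (0)(0) + (-1)(1) = -1 ≤ 0
and d ≥ 0, so (0, 6) + t·d stays feasible for every t ≥ 0. Along this ray z = 5x_1 + 4x_2 changes by 4 per unit t, so z → +∞.

Unbounded — the objective can increase without bound over the feasible region.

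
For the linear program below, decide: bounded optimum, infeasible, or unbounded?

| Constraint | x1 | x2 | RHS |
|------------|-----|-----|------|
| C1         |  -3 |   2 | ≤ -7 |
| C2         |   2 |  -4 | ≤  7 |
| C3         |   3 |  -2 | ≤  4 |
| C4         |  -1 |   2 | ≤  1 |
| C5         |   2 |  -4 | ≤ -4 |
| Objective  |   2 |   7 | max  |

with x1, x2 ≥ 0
C3 requires 3x1 - 2x2 ≤ 4, while C1 (-3x1 + 2x2 ≤ -7) is equivalent to 3x1 - 2x2 ≥ 7. Together they would need 7 ≤ 3x1 - 2x2 ≤ 4, which is impossible since 7 > 4. No point satisfies all constraints.

The feasible region is empty; the LP is infeasible.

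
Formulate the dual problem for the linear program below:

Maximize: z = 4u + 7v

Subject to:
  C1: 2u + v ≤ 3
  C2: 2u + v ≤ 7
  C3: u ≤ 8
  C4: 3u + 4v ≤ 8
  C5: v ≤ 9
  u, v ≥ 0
Minimize: z = 3y1 + 7y2 + 8y3 + 8y4 + 9y5

Subject to:
  C1: -2y1 - 2y2 - y3 - 3y4 ≤ -4
  C2: -y1 - y2 - 4y4 - y5 ≤ -7
  y1, y2, y3, y4, y5 ≥ 0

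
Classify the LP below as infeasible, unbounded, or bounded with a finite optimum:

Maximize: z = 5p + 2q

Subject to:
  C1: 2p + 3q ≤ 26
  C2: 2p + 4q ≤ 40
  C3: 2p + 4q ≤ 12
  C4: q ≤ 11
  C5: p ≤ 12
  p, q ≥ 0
The point (6, 0) satisfies every constraint, so the LP is feasible; the constraints give p ≤ 12 and q ≤ 11, which with p, q ≥ 0 keep the feasible region inside a bounded box. A feasible, bounded LP attains a finite optimum at a vertex.

Evaluating z = 5p + 2q at each vertex:
  (0, 0): z = 0
  (6, 0): z = 30
  (0, 3): z = 6

The LP has an optimal solution: (6, 0) with z = 30.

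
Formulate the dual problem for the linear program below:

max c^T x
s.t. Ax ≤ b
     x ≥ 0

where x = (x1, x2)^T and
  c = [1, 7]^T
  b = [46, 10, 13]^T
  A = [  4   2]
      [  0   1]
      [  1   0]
Minimize: z = 46y1 + 10y2 + 13y3

Subject to:
  C1: -4y1 - y3 ≤ -1
  C2: -2y1 - y2 ≤ -7
  y1, y2, y3 ≥ 0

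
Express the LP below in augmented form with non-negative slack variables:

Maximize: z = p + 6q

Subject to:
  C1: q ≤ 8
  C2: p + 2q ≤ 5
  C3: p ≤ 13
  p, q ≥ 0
max z = p + 6q

s.t.
  q + s1 = 8
  p + 2q + s2 = 5
  p + s3 = 13
  p, q, s1, s2, s3 ≥ 0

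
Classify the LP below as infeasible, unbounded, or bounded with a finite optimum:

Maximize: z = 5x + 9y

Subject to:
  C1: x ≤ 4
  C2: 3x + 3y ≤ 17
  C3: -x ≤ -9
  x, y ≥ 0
C1 requires x ≤ 4, while C3 (-x ≤ -9) is equivalent to x ≥ 9. Together they would need 9 ≤ x ≤ 4, which is impossible since 9 > 4. No point satisfies all constraints.

Infeasible: no point satisfies all constraints simultaneously.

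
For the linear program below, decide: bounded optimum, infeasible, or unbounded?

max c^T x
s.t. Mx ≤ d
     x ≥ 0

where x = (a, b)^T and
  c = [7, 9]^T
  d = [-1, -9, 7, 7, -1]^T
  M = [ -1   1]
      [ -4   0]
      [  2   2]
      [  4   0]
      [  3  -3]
One constraint requires 4a ≤ 7, while the constraint -4a ≤ -9 is equivalent to 4a ≥ 9. Together they would need 9 ≤ 4a ≤ 7, which is impossible since 9 > 7. No point satisfies all constraints.

Infeasible: no point satisfies all constraints simultaneously.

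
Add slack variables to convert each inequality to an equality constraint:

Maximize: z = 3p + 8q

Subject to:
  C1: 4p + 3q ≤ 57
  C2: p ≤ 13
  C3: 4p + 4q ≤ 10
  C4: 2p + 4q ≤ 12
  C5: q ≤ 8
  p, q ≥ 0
max z = 3p + 8q

s.t.
  4p + 3q + s1 = 57
  p + s2 = 13
  4p + 4q + s3 = 10
  2p + 4q + s4 = 12
  q + s5 = 8
  p, q, s1, s2, s3, s4, s5 ≥ 0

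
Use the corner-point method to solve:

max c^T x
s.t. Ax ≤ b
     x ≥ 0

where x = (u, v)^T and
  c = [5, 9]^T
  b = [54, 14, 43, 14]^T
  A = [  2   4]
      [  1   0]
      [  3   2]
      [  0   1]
u = 8, v = 9.5, z = 125.5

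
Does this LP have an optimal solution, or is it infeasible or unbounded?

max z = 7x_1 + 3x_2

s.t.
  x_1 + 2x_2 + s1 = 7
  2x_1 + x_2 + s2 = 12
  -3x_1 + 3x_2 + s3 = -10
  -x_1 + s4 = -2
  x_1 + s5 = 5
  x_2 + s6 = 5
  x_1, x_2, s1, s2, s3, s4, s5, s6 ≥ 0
The point (5, 1) satisfies every constraint, so the LP is feasible; the constraints give x_1 ≤ 5 and x_2 ≤ 5, which with x_1, x_2 ≥ 0 keep the feasible region inside a bounded box. A feasible, bounded LP attains a finite optimum at a vertex.

Evaluating z = 7x_1 + 3x_2 at each vertex:
  (3.333, 0): z = 23.33
  (5, 0): z = 35
  (5, 1): z = 38
  (4.556, 1.222): z = 35.56

Bounded optimum: z* = 38 at (5, 1).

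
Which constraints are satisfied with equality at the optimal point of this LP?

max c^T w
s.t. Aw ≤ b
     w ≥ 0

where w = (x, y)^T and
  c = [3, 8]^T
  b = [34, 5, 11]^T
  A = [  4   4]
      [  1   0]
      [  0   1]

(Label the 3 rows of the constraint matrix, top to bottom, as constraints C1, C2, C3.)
Optimal: x = 0, y = 8.5
Slack at optimum:
  C1: slack = 0 (binding)
  C2: slack = 5
  C3: slack = 2.5
  x ≥ 0: x = 0 (binding)
  y ≥ 0: y = 8.5
Binding constraints: C1, x ≥ 0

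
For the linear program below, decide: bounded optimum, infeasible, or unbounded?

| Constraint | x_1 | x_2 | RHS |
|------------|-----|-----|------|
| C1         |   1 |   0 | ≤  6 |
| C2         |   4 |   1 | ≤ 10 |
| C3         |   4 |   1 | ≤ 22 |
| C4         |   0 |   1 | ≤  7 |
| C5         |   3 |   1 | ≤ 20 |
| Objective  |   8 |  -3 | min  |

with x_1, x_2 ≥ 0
The point (0, 7) satisfies every constraint, so the LP is feasible; the constraints give x_1 ≤ 6 and x_2 ≤ 7, which with x_1, x_2 ≥ 0 keep the feasible region inside a bounded box. A feasible, bounded LP attains a finite optimum at a vertex.

Evaluating z = 8x_1 - 3x_2 at each vertex:
  (0, 0): z = 0
  (2.5, 0): z = 20
  (0.75, 7): z = -15
  (0, 7): z = -21

Feasible with finite optimum z* = -21 at (0, 7).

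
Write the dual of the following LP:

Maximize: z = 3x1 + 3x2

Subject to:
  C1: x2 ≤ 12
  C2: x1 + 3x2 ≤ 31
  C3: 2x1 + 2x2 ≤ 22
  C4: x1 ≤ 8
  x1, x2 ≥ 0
Minimize: z = 12y1 + 31y2 + 22y3 + 8y4

Subject to:
  C1: -y2 - 2y3 - y4 ≤ -3
  C2: -y1 - 3y2 - 2y3 ≤ -3
  y1, y2, y3, y4 ≥ 0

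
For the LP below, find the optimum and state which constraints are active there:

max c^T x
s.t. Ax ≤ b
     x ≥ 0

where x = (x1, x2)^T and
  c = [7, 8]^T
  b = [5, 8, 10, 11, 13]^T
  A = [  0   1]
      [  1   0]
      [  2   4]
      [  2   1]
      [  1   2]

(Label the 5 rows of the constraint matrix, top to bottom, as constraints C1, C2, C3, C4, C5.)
Optimal: x1 = 5, x2 = 0
Slack at optimum:
  C1: slack = 5
  C2: slack = 3
  C3: slack = 0 (binding)
  C4: slack = 1
  C5: slack = 8
  x1 ≥ 0: x1 = 5
  x2 ≥ 0: x2 = 0 (binding)
Binding constraints: C3, x2 ≥ 0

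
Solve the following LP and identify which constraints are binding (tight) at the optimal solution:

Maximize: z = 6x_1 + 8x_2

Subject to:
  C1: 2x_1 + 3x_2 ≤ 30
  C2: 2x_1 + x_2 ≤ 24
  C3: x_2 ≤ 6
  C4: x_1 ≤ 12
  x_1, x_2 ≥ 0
Optimal: x_1 = 10.5, x_2 = 3
Binding: C1, C2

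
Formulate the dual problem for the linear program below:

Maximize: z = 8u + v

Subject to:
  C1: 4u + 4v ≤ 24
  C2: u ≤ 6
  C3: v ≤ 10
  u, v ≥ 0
Minimize: z = 24y1 + 6y2 + 10y3

Subject to:
  C1: -4y1 - y2 ≤ -8
  C2: -4y1 - y3 ≤ -1
  y1, y2, y3 ≥ 0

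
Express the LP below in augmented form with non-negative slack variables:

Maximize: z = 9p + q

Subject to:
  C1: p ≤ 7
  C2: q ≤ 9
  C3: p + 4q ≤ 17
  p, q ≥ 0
max z = 9p + q

s.t.
  p + s1 = 7
  q + s2 = 9
  p + 4q + s3 = 17
  p, q, s1, s2, s3 ≥ 0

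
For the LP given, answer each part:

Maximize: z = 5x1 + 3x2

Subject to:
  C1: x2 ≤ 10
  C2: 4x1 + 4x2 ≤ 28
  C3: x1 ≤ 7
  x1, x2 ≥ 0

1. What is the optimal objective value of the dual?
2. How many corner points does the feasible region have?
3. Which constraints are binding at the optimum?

1. 35 (by strong duality, equal to the primal optimum)
2. 3
3. C2, C3, x2 ≥ 0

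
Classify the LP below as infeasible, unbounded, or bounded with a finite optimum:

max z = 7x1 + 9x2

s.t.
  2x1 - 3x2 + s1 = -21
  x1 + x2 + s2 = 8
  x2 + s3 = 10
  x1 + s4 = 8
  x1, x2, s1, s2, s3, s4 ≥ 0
The point (0, 8) satisfies every constraint, so the LP is feasible; the constraints give x1 ≤ 8 and x2 ≤ 10, which with x1, x2 ≥ 0 keep the feasible region inside a bounded box. A feasible, bounded LP attains a finite optimum at a vertex.

Evaluating z = 7x1 + 9x2 at each vertex:
  (0, 7): z = 63
  (0.6, 7.4): z = 70.8
  (0, 8): z = 72

The LP has an optimal solution: (0, 8) with z = 72.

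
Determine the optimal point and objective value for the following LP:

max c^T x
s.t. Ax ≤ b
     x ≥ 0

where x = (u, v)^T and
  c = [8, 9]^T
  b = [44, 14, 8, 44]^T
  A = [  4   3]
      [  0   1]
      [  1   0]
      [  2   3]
u = 0.5, v = 14, z = 130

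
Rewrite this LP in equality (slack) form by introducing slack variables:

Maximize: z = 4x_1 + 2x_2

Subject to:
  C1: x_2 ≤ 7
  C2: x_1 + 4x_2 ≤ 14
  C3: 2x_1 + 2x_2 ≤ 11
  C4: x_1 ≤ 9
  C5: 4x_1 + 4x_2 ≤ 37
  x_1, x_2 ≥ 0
max z = 4x_1 + 2x_2

s.t.
  x_2 + s1 = 7
  x_1 + 4x_2 + s2 = 14
  2x_1 + 2x_2 + s3 = 11
  x_1 + s4 = 9
  4x_1 + 4x_2 + s5 = 37
  x_1, x_2, s1, s2, s3, s4, s5 ≥ 0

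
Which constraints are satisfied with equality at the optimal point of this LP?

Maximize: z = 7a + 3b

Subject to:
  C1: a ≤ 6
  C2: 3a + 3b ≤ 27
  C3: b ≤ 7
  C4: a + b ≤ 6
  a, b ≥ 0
Optimal: a = 6, b = 0
Binding: C1, C4, b ≥ 0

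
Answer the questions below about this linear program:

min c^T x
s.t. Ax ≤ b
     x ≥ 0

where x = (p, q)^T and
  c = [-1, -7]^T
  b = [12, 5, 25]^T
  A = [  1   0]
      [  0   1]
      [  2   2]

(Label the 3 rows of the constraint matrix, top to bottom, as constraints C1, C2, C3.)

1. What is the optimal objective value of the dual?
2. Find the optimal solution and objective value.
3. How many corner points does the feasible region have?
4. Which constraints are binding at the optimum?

1. -42.5 (by strong duality, equal to the primal optimum)
2. p = 7.5, q = 5, z = -42.5
3. 5
4. C2, C3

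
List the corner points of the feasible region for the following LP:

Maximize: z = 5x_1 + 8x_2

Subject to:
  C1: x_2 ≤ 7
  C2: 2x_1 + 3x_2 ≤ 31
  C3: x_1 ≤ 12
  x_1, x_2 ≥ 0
Each vertex is the intersection of two constraint boundaries that also satisfies all remaining constraints:
  x_1 = 0 and x_2 = 0 → (0, 0)
  x_1 = 12 and x_2 = 0 → (12, 0)
  2x_1 + 3x_2 = 31 and x_1 = 12 → (12, 2.333)
  x_2 = 7 and 2x_1 + 3x_2 = 31 → (5, 7)
  x_2 = 7 and x_1 = 0 → (0, 7)

Vertices: (0, 0), (12, 0), (12, 2.333), (5, 7), (0, 7)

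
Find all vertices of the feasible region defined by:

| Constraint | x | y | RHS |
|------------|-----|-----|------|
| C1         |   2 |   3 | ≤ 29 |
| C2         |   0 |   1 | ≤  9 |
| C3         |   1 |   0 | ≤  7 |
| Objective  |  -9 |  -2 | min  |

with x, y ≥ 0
Each vertex is the intersection of two constraint boundaries that also satisfies all remaining constraints:
  x = 0 and y = 0 → (0, 0)
  x = 7 and y = 0 → (7, 0)
  2x + 3y = 29 and x = 7 → (7, 5)
  2x + 3y = 29 and y = 9 → (1, 9)
  y = 9 and x = 0 → (0, 9)

Vertices: (0, 0), (7, 0), (7, 5), (1, 9), (0, 9)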